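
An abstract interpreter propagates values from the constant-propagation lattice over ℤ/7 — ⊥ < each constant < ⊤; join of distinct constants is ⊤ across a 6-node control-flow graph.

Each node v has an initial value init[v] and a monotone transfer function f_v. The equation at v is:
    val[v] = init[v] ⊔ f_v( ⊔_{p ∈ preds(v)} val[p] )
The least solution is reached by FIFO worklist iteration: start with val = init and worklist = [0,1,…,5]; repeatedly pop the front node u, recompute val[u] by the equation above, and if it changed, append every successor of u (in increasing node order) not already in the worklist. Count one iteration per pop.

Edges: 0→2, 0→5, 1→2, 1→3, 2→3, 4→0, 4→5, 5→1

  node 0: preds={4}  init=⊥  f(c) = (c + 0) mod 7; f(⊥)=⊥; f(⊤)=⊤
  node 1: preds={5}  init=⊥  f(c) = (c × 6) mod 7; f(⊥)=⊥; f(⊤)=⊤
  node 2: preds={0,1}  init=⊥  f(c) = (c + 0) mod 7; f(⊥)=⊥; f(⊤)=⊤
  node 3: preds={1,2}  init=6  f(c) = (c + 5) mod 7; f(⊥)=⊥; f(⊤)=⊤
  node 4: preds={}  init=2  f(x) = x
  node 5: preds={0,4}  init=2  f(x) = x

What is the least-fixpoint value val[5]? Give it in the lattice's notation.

Iteration log — 6 steps:
  step 1. node 0  ⊔preds=2  new=2  old=⊥  +wl: 
  step 2. node 1  ⊔preds=2  new=5  old=⊥  +wl: 
  step 3. node 2  ⊔preds=⊤  new=⊤  old=⊥  +wl: 
  step 4. node 3  ⊔preds=⊤  new=⊤  old=6  +wl: 
  step 5. node 4  ⊔preds=⊥  new=2  stable
  step 6. node 5  ⊔preds=2  new=2  stable

Least fixpoint reached:
  node 0: 2
  node 1: 5
  node 2: ⊤
  node 3: ⊤
  node 4: 2
  node 5: 2

2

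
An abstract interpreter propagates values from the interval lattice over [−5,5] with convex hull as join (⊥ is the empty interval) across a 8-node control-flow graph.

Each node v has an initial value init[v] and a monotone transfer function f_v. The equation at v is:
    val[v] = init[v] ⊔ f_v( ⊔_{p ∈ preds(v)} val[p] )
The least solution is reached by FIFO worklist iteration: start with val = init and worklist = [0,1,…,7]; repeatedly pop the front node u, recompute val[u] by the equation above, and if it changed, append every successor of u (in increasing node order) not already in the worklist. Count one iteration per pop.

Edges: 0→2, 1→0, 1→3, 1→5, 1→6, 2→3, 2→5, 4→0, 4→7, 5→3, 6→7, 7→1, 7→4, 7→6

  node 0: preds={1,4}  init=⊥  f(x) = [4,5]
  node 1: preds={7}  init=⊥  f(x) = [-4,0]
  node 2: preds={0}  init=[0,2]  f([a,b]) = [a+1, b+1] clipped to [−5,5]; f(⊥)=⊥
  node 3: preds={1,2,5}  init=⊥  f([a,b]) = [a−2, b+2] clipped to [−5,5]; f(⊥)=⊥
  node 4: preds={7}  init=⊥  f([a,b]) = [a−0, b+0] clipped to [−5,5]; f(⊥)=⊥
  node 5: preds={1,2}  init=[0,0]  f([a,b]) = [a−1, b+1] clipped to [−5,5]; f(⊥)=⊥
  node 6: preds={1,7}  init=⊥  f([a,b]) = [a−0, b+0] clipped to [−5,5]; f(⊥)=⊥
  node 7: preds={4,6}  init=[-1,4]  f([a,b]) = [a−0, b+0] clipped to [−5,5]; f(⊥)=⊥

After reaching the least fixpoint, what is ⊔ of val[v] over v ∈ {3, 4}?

[-5,5]

Iteration log — 15 steps:
  step 1. node 0  ⊔preds=⊥  new=[4,5]  old=⊥  +wl: 
  step 2. node 1  ⊔preds=[-1,4]  new=[-4,0]  old=⊥  +wl: 0
  step 3. node 2  ⊔preds=[4,5]  new=[0,5]  old=[0,2]  +wl: 
  step 4. node 3  ⊔preds=[-4,5]  new=[-5,5]  old=⊥  +wl: 
  step 5. node 4  ⊔preds=[-1,4]  new=[-1,4]  old=⊥  +wl: 
  step 6. node 5  ⊔preds=[-4,5]  new=[-5,5]  old=[0,0]  +wl: 3
  step 7. node 6  ⊔preds=[-4,4]  new=[-4,4]  old=⊥  +wl: 
  step 8. node 7  ⊔preds=[-4,4]  new=[-4,4]  old=[-1,4]  +wl: 1,4,6
  step 9. node 0  ⊔preds=[-4,4]  new=[4,5]  stable
  step 10. node 3  ⊔preds=[-5,5]  new=[-5,5]  stable
  step 11. node 1  ⊔preds=[-4,4]  new=[-4,0]  stable
  step 12. node 4  ⊔preds=[-4,4]  new=[-4,4]  old=[-1,4]  +wl: 0,7
  step 13. node 6  ⊔preds=[-4,4]  new=[-4,4]  stable
  step 14. node 0  ⊔preds=[-4,4]  new=[4,5]  stable
  step 15. node 7  ⊔preds=[-4,4]  new=[-4,4]  stable

Least fixpoint reached:
  node 0: [4,5]
  node 1: [-4,0]
  node 2: [0,5]
  node 3: [-5,5]
  node 4: [-4,4]
  node 5: [-5,5]
  node 6: [-4,4]
  node 7: [-4,4]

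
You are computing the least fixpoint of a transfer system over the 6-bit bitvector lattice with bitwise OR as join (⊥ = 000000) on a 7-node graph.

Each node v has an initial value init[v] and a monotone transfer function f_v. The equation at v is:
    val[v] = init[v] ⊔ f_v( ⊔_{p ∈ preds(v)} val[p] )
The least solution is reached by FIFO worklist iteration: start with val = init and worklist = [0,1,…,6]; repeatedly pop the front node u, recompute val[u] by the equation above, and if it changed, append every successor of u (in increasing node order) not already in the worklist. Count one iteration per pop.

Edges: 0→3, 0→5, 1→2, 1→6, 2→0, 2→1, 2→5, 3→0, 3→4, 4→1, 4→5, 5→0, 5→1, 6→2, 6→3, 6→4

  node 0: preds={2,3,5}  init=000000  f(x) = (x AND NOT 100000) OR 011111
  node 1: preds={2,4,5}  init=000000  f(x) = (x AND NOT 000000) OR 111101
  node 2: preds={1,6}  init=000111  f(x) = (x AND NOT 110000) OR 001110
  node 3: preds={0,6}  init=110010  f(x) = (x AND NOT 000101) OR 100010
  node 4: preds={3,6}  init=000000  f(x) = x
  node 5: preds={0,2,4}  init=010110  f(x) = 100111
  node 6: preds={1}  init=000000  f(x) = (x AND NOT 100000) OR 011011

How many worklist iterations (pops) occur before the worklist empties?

14

Worklist (14 pops):
  #1 pop 0: in=110111 → 011111 (was 000000); enqueue []
  #2 pop 1: in=010111 → 111111 (was 000000); enqueue []
  #3 pop 2: in=111111 → 001111 (was 000111); enqueue [0,1]
  #4 pop 3: in=011111 → 111010 (was 110010); enqueue []
  #5 pop 4: in=111010 → 111010 (was 000000); enqueue []
  #6 pop 5: in=111111 → 110111 (was 010110); enqueue []
  #7 pop 6: in=111111 → 011111 (was 000000); enqueue [2,3,4]
  #8 pop 0: in=111111 → 011111 (no change)
  #9 pop 1: in=111111 → 111111 (no change)
  #10 pop 2: in=111111 → 001111 (no change)
  #11 pop 3: in=011111 → 111010 (no change)
  #12 pop 4: in=111111 → 111111 (was 111010); enqueue [1,5]
  #13 pop 1: in=111111 → 111111 (no change)
  #14 pop 5: in=111111 → 110111 (no change)

Fixpoint:
  val[0] = 011111
  val[1] = 111111
  val[2] = 001111
  val[3] = 111010
  val[4] = 111111
  val[5] = 110111
  val[6] = 011111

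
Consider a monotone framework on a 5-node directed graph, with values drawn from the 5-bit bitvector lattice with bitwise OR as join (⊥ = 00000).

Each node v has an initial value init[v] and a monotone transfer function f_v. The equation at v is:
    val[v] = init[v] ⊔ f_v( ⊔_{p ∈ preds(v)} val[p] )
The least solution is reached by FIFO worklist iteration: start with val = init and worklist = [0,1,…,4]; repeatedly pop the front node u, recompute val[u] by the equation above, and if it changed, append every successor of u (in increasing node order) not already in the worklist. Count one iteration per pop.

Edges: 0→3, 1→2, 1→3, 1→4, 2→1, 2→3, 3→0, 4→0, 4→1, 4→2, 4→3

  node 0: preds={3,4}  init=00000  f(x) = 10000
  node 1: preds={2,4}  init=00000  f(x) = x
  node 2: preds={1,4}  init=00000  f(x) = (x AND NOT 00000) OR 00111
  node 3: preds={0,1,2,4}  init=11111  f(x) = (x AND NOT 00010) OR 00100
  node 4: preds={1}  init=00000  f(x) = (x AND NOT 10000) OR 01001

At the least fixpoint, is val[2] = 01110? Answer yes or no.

no

Iteration log — 14 steps:
  step 1. node 0  ⊔preds=11111  new=10000  old=00000  +wl: 
  step 2. node 1  ⊔preds=00000  new=00000  stable
  step 3. node 2  ⊔preds=00000  new=00111  old=00000  +wl: 1
  step 4. node 3  ⊔preds=10111  new=11111  stable
  step 5. node 4  ⊔preds=00000  new=01001  old=00000  +wl: 0,2,3
  step 6. node 1  ⊔preds=01111  new=01111  old=00000  +wl: 4
  step 7. node 0  ⊔preds=11111  new=10000  stable
  step 8. node 2  ⊔preds=01111  new=01111  old=00111  +wl: 1
  step 9. node 3  ⊔preds=11111  new=11111  stable
  step 10. node 4  ⊔preds=01111  new=01111  old=01001  +wl: 0,2,3
  step 11. node 1  ⊔preds=01111  new=01111  stable
  step 12. node 0  ⊔preds=11111  new=10000  stable
  step 13. node 2  ⊔preds=01111  new=01111  stable
  step 14. node 3  ⊔preds=11111  new=11111  stable

Least fixpoint reached:
  node 0: 10000
  node 1: 01111
  node 2: 01111
  node 3: 11111
  node 4: 01111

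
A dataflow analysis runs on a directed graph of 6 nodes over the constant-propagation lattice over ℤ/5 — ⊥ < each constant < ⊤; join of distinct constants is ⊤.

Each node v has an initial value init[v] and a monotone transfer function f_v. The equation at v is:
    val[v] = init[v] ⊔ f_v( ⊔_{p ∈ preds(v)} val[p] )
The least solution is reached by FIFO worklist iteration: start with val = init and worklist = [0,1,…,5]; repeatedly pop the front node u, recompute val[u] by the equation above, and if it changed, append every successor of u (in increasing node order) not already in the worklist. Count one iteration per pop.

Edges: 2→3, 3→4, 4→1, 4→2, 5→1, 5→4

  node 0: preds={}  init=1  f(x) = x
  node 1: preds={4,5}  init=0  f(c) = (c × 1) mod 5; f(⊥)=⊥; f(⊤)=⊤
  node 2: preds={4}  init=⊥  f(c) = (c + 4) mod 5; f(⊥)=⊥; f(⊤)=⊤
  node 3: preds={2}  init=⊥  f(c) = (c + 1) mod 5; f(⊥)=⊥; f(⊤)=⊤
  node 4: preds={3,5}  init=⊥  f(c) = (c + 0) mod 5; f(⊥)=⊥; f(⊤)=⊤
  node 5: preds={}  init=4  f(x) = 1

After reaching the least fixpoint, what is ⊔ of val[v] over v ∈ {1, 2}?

⊤

Trace (15 dequeues):
  [1] u=0 | in ⊥ | out 1 | ==
  [2] u=1 | in 4 | out ⊤ | prev 0 | push {}
  [3] u=2 | in ⊥ | out ⊥ | ==
  [4] u=3 | in ⊥ | out ⊥ | ==
  [5] u=4 | in 4 | out 4 | prev ⊥ | push {1,2}
  [6] u=5 | in ⊥ | out ⊤ | prev 4 | push {4}
  [7] u=1 | in ⊤ | out ⊤ | ==
  [8] u=2 | in 4 | out 3 | prev ⊥ | push {3}
  [9] u=4 | in ⊤ | out ⊤ | prev 4 | push {1,2}
  [10] u=3 | in 3 | out 4 | prev ⊥ | push {4}
  [11] u=1 | in ⊤ | out ⊤ | ==
  [12] u=2 | in ⊤ | out ⊤ | prev 3 | push {3}
  [13] u=4 | in ⊤ | out ⊤ | ==
  [14] u=3 | in ⊤ | out ⊤ | prev 4 | push {4}
  [15] u=4 | in ⊤ | out ⊤ | ==

Converged values:
  [0] 1
  [1] ⊤
  [2] ⊤
  [3] ⊤
  [4] ⊤
  [5] ⊤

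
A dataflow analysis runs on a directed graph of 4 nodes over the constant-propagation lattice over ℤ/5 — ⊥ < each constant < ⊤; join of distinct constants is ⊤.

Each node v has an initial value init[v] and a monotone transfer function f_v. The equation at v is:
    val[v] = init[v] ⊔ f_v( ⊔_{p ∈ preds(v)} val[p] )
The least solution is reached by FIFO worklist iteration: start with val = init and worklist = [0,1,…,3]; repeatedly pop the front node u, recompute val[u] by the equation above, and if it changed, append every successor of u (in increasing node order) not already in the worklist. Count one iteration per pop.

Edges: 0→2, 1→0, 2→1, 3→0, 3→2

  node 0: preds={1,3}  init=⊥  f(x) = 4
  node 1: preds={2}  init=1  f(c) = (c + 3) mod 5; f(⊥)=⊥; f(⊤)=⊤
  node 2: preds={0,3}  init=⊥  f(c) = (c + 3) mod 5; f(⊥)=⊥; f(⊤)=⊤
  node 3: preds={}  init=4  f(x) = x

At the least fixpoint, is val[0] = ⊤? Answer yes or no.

no

Iteration log — 6 steps:
  step 1. node 0  ⊔preds=⊤  new=4  old=⊥  +wl: 
  step 2. node 1  ⊔preds=⊥  new=1  stable
  step 3. node 2  ⊔preds=4  new=2  old=⊥  +wl: 1
  step 4. node 3  ⊔preds=⊥  new=4  stable
  step 5. node 1  ⊔preds=2  new=⊤  old=1  +wl: 0
  step 6. node 0  ⊔preds=⊤  new=4  stable

Least fixpoint reached:
  node 0: 4
  node 1: ⊤
  node 2: 2
  node 3: 4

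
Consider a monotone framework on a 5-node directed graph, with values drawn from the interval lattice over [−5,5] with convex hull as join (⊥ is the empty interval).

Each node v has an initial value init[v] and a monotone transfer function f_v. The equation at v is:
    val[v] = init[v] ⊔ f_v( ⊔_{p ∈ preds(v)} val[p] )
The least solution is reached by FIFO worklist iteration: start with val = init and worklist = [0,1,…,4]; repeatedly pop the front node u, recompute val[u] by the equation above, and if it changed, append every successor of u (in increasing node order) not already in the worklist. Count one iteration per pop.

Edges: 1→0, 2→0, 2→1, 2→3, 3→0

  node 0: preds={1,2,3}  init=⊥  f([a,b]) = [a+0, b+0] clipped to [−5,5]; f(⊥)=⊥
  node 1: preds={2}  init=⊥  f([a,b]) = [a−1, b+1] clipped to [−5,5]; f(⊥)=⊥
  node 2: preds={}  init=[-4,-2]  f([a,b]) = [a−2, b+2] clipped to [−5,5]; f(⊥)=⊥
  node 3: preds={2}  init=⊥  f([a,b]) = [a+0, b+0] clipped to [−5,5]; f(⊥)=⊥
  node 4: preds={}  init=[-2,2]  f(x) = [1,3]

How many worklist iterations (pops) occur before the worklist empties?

6

Iteration log — 6 steps:
  step 1. node 0  ⊔preds=[-4,-2]  new=[-4,-2]  old=⊥  +wl: 
  step 2. node 1  ⊔preds=[-4,-2]  new=[-5,-1]  old=⊥  +wl: 0
  step 3. node 2  ⊔preds=⊥  new=[-4,-2]  stable
  step 4. node 3  ⊔preds=[-4,-2]  new=[-4,-2]  old=⊥  +wl: 
  step 5. node 4  ⊔preds=⊥  new=[-2,3]  old=[-2,2]  +wl: 
  step 6. node 0  ⊔preds=[-5,-1]  new=[-5,-1]  old=[-4,-2]  +wl: 

Least fixpoint reached:
  node 0: [-5,-1]
  node 1: [-5,-1]
  node 2: [-4,-2]
  node 3: [-4,-2]
  node 4: [-2,3]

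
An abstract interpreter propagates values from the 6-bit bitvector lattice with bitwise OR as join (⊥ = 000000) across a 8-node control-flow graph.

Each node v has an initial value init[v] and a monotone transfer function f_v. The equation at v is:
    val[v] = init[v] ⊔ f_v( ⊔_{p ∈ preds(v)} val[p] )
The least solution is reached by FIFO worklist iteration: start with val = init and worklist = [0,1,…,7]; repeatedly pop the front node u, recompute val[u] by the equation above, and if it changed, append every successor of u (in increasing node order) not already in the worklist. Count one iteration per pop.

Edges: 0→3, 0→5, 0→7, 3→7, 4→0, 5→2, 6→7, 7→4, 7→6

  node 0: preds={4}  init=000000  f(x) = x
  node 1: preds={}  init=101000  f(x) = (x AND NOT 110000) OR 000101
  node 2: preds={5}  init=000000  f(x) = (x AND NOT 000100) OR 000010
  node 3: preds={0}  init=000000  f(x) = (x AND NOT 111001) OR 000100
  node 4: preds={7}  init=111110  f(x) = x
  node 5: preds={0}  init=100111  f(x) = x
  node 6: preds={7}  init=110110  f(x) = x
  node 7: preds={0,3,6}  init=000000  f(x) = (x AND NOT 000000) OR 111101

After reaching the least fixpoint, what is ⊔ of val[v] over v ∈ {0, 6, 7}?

111111

Iteration log — 15 steps:
  step 1. node 0  ⊔preds=111110  new=111110  old=000000  +wl: 
  step 2. node 1  ⊔preds=000000  new=101101  old=101000  +wl: 
  step 3. node 2  ⊔preds=100111  new=100011  old=000000  +wl: 
  step 4. node 3  ⊔preds=111110  new=000110  old=000000  +wl: 
  step 5. node 4  ⊔preds=000000  new=111110  stable
  step 6. node 5  ⊔preds=111110  new=111111  old=100111  +wl: 2
  step 7. node 6  ⊔preds=000000  new=110110  stable
  step 8. node 7  ⊔preds=111110  new=111111  old=000000  +wl: 4,6
  step 9. node 2  ⊔preds=111111  new=111011  old=100011  +wl: 
  step 10. node 4  ⊔preds=111111  new=111111  old=111110  +wl: 0
  step 11. node 6  ⊔preds=111111  new=111111  old=110110  +wl: 7
  step 12. node 0  ⊔preds=111111  new=111111  old=111110  +wl: 3,5
  step 13. node 7  ⊔preds=111111  new=111111  stable
  step 14. node 3  ⊔preds=111111  new=000110  stable
  step 15. node 5  ⊔preds=111111  new=111111  stable

Least fixpoint reached:
  node 0: 111111
  node 1: 101101
  node 2: 111011
  node 3: 000110
  node 4: 111111
  node 5: 111111
  node 6: 111111
  node 7: 111111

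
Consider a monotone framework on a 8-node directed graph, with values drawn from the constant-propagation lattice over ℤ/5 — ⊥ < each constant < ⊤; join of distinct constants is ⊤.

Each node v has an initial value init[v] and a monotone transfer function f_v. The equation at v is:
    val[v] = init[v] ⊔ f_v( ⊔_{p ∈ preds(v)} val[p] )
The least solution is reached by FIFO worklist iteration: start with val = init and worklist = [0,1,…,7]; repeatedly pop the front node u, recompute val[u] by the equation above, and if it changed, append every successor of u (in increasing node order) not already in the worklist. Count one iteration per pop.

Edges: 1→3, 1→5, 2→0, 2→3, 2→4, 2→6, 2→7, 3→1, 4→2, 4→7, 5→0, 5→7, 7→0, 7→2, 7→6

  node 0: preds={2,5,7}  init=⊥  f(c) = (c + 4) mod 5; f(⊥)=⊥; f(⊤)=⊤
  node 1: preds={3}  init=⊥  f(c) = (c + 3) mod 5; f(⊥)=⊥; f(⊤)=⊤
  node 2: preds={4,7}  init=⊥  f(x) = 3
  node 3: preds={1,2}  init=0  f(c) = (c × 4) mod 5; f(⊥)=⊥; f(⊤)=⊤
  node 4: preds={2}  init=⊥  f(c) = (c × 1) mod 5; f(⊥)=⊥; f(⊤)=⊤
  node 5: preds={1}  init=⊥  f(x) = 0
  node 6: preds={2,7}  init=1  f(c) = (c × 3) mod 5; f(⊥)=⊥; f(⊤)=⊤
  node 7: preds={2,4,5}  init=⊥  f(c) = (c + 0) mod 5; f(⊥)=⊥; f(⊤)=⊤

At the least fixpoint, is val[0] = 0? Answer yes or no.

no

Trace (14 dequeues):
  [1] u=0 | in ⊥ | out ⊥ | ==
  [2] u=1 | in 0 | out 3 | prev ⊥ | push {}
  [3] u=2 | in ⊥ | out 3 | prev ⊥ | push {0}
  [4] u=3 | in 3 | out ⊤ | prev 0 | push {1}
  [5] u=4 | in 3 | out 3 | prev ⊥ | push {2}
  [6] u=5 | in 3 | out 0 | prev ⊥ | push {}
  [7] u=6 | in 3 | out ⊤ | prev 1 | push {}
  [8] u=7 | in ⊤ | out ⊤ | prev ⊥ | push {6}
  [9] u=0 | in ⊤ | out ⊤ | prev ⊥ | push {}
  [10] u=1 | in ⊤ | out ⊤ | prev 3 | push {3,5}
  [11] u=2 | in ⊤ | out 3 | ==
  [12] u=6 | in ⊤ | out ⊤ | ==
  [13] u=3 | in ⊤ | out ⊤ | ==
  [14] u=5 | in ⊤ | out 0 | ==

Converged values:
  [0] ⊤
  [1] ⊤
  [2] 3
  [3] ⊤
  [4] 3
  [5] 0
  [6] ⊤
  [7] ⊤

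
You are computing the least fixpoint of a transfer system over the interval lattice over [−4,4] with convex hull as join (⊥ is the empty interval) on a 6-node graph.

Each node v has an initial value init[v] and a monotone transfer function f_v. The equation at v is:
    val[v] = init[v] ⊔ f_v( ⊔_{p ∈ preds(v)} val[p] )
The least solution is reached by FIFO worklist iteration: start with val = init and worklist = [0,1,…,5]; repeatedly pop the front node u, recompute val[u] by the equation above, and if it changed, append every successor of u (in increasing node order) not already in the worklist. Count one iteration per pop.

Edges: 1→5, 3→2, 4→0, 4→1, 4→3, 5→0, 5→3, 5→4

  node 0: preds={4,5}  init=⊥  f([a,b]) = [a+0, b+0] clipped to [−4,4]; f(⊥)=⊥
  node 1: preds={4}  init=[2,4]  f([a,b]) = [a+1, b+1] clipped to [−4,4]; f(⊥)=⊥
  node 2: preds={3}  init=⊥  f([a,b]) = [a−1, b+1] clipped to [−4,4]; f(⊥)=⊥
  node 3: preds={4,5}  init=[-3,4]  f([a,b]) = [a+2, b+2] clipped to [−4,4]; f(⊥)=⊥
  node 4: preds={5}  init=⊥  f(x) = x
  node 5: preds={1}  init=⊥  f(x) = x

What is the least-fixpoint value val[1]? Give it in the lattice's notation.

Iteration log — 12 steps:
  step 1. node 0  ⊔preds=⊥  new=⊥  stable
  step 2. node 1  ⊔preds=⊥  new=[2,4]  stable
  step 3. node 2  ⊔preds=[-3,4]  new=[-4,4]  old=⊥  +wl: 
  step 4. node 3  ⊔preds=⊥  new=[-3,4]  stable
  step 5. node 4  ⊔preds=⊥  new=⊥  stable
  step 6. node 5  ⊔preds=[2,4]  new=[2,4]  old=⊥  +wl: 0,3,4
  step 7. node 0  ⊔preds=[2,4]  new=[2,4]  old=⊥  +wl: 
  step 8. node 3  ⊔preds=[2,4]  new=[-3,4]  stable
  step 9. node 4  ⊔preds=[2,4]  new=[2,4]  old=⊥  +wl: 0,1,3
  step 10. node 0  ⊔preds=[2,4]  new=[2,4]  stable
  step 11. node 1  ⊔preds=[2,4]  new=[2,4]  stable
  step 12. node 3  ⊔preds=[2,4]  new=[-3,4]  stable

Least fixpoint reached:
  node 0: [2,4]
  node 1: [2,4]
  node 2: [-4,4]
  node 3: [-3,4]
  node 4: [2,4]
  node 5: [2,4]

[2,4]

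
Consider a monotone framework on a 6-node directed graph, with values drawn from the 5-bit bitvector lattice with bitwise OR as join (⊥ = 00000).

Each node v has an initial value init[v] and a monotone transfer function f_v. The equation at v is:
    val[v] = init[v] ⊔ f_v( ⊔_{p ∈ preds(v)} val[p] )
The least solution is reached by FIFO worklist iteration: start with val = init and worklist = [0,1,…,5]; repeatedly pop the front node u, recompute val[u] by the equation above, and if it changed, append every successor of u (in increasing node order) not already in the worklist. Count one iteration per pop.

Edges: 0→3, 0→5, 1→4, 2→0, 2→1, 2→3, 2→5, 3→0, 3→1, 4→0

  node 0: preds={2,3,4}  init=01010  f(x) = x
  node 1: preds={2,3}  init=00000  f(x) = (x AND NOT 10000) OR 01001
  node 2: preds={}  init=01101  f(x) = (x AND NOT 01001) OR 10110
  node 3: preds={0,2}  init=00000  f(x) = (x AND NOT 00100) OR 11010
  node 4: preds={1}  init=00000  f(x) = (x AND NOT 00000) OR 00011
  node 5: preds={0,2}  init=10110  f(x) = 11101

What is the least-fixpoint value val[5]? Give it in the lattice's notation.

Iteration log — 11 steps:
  step 1. node 0  ⊔preds=01101  new=01111  old=01010  +wl: 
  step 2. node 1  ⊔preds=01101  new=01101  old=00000  +wl: 
  step 3. node 2  ⊔preds=00000  new=11111  old=01101  +wl: 0,1
  step 4. node 3  ⊔preds=11111  new=11011  old=00000  +wl: 
  step 5. node 4  ⊔preds=01101  new=01111  old=00000  +wl: 
  step 6. node 5  ⊔preds=11111  new=11111  old=10110  +wl: 
  step 7. node 0  ⊔preds=11111  new=11111  old=01111  +wl: 3,5
  step 8. node 1  ⊔preds=11111  new=01111  old=01101  +wl: 4
  step 9. node 3  ⊔preds=11111  new=11011  stable
  step 10. node 5  ⊔preds=11111  new=11111  stable
  step 11. node 4  ⊔preds=01111  new=01111  stable

Least fixpoint reached:
  node 0: 11111
  node 1: 01111
  node 2: 11111
  node 3: 11011
  node 4: 01111
  node 5: 11111

11111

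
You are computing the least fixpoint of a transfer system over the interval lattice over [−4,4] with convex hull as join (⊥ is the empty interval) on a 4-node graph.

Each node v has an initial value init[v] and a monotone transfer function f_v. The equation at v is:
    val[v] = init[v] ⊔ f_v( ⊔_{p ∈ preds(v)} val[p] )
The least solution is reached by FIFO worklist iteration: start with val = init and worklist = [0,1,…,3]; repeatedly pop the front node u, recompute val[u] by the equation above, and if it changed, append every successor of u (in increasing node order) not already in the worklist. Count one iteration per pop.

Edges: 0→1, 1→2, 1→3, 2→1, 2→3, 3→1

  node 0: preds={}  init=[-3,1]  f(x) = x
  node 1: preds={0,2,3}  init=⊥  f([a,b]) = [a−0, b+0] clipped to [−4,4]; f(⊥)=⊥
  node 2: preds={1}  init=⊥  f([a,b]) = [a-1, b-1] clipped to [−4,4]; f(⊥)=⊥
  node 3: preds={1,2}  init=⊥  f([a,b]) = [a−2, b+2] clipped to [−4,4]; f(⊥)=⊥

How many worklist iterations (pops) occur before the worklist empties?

11

Iteration log — 11 steps:
  step 1. node 0  ⊔preds=⊥  new=[-3,1]  stable
  step 2. node 1  ⊔preds=[-3,1]  new=[-3,1]  old=⊥  +wl: 
  step 3. node 2  ⊔preds=[-3,1]  new=[-4,0]  old=⊥  +wl: 1
  step 4. node 3  ⊔preds=[-4,1]  new=[-4,3]  old=⊥  +wl: 
  step 5. node 1  ⊔preds=[-4,3]  new=[-4,3]  old=[-3,1]  +wl: 2,3
  step 6. node 2  ⊔preds=[-4,3]  new=[-4,2]  old=[-4,0]  +wl: 1
  step 7. node 3  ⊔preds=[-4,3]  new=[-4,4]  old=[-4,3]  +wl: 
  step 8. node 1  ⊔preds=[-4,4]  new=[-4,4]  old=[-4,3]  +wl: 2,3
  step 9. node 2  ⊔preds=[-4,4]  new=[-4,3]  old=[-4,2]  +wl: 1
  step 10. node 3  ⊔preds=[-4,4]  new=[-4,4]  stable
  step 11. node 1  ⊔preds=[-4,4]  new=[-4,4]  stable

Least fixpoint reached:
  node 0: [-3,1]
  node 1: [-4,4]
  node 2: [-4,3]
  node 3: [-4,4]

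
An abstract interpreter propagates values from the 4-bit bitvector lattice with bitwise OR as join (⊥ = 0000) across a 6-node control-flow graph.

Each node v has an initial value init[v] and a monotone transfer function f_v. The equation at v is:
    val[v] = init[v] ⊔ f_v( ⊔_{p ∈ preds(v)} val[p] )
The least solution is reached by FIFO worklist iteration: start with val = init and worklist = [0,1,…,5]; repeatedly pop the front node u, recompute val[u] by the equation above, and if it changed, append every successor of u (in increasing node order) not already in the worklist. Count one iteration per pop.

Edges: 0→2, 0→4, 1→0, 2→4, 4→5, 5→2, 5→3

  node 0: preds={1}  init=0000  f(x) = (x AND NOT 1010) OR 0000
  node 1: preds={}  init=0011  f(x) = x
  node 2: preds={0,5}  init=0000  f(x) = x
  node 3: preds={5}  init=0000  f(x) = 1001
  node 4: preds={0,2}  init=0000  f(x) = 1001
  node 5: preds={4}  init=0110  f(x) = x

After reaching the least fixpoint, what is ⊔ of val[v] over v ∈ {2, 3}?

Iteration log — 9 steps:
  step 1. node 0  ⊔preds=0011  new=0001  old=0000  +wl: 
  step 2. node 1  ⊔preds=0000  new=0011  stable
  step 3. node 2  ⊔preds=0111  new=0111  old=0000  +wl: 
  step 4. node 3  ⊔preds=0110  new=1001  old=0000  +wl: 
  step 5. node 4  ⊔preds=0111  new=1001  old=0000  +wl: 
  step 6. node 5  ⊔preds=1001  new=1111  old=0110  +wl: 2,3
  step 7. node 2  ⊔preds=1111  new=1111  old=0111  +wl: 4
  step 8. node 3  ⊔preds=1111  new=1001  stable
  step 9. node 4  ⊔preds=1111  new=1001  stable

Least fixpoint reached:
  node 0: 0001
  node 1: 0011
  node 2: 1111
  node 3: 1001
  node 4: 1001
  node 5: 1111

1111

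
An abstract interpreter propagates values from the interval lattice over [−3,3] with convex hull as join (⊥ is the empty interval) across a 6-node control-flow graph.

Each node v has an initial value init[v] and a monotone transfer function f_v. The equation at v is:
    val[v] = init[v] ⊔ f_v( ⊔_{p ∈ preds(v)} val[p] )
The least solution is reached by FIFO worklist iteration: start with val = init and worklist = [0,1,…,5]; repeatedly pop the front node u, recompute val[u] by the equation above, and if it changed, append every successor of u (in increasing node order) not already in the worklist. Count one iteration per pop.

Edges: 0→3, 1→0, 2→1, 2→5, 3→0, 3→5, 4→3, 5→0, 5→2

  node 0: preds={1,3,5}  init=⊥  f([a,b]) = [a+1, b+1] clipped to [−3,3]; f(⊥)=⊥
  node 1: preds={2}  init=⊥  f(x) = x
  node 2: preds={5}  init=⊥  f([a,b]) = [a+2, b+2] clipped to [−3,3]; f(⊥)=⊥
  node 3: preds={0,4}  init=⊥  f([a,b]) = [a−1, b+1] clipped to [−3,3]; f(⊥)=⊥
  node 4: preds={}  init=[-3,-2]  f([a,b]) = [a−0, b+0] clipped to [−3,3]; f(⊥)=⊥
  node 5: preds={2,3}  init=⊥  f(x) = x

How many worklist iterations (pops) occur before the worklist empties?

Iteration log — 19 steps:
  step 1. node 0  ⊔preds=⊥  new=⊥  stable
  step 2. node 1  ⊔preds=⊥  new=⊥  stable
  step 3. node 2  ⊔preds=⊥  new=⊥  stable
  step 4. node 3  ⊔preds=[-3,-2]  new=[-3,-1]  old=⊥  +wl: 0
  step 5. node 4  ⊔preds=⊥  new=[-3,-2]  stable
  step 6. node 5  ⊔preds=[-3,-1]  new=[-3,-1]  old=⊥  +wl: 2
  step 7. node 0  ⊔preds=[-3,-1]  new=[-2,0]  old=⊥  +wl: 3
  step 8. node 2  ⊔preds=[-3,-1]  new=[-1,1]  old=⊥  +wl: 1,5
  step 9. node 3  ⊔preds=[-3,0]  new=[-3,1]  old=[-3,-1]  +wl: 0
  step 10. node 1  ⊔preds=[-1,1]  new=[-1,1]  old=⊥  +wl: 
  step 11. node 5  ⊔preds=[-3,1]  new=[-3,1]  old=[-3,-1]  +wl: 2
  step 12. node 0  ⊔preds=[-3,1]  new=[-2,2]  old=[-2,0]  +wl: 3
  step 13. node 2  ⊔preds=[-3,1]  new=[-1,3]  old=[-1,1]  +wl: 1,5
  step 14. node 3  ⊔preds=[-3,2]  new=[-3,3]  old=[-3,1]  +wl: 0
  step 15. node 1  ⊔preds=[-1,3]  new=[-1,3]  old=[-1,1]  +wl: 
  step 16. node 5  ⊔preds=[-3,3]  new=[-3,3]  old=[-3,1]  +wl: 2
  step 17. node 0  ⊔preds=[-3,3]  new=[-2,3]  old=[-2,2]  +wl: 3
  step 18. node 2  ⊔preds=[-3,3]  new=[-1,3]  stable
  step 19. node 3  ⊔preds=[-3,3]  new=[-3,3]  stable

Least fixpoint reached:
  node 0: [-2,3]
  node 1: [-1,3]
  node 2: [-1,3]
  node 3: [-3,3]
  node 4: [-3,-2]
  node 5: [-3,3]

19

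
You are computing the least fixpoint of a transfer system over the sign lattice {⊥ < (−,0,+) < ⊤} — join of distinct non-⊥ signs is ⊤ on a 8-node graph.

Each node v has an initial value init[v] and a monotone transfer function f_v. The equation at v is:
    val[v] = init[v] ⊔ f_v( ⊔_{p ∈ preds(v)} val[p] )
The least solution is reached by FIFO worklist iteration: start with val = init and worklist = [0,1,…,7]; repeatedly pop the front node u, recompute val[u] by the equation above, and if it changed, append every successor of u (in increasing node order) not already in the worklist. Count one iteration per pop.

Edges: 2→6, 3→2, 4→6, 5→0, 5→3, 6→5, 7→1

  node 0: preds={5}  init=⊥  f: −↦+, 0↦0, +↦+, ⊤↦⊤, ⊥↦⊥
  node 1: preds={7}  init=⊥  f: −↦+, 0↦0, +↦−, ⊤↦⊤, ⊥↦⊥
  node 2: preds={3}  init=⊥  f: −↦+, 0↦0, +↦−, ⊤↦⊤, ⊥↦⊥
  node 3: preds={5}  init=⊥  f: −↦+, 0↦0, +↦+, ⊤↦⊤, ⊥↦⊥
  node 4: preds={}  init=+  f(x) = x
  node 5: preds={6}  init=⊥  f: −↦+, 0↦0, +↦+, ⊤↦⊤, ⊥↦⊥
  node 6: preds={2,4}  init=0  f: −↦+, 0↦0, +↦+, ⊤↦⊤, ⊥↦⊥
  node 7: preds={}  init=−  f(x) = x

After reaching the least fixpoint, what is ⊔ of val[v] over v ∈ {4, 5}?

⊤

Iteration log — 17 steps:
  step 1. node 0  ⊔preds=⊥  new=⊥  stable
  step 2. node 1  ⊔preds=−  new=+  old=⊥  +wl: 
  step 3. node 2  ⊔preds=⊥  new=⊥  stable
  step 4. node 3  ⊔preds=⊥  new=⊥  stable
  step 5. node 4  ⊔preds=⊥  new=+  stable
  step 6. node 5  ⊔preds=0  new=0  old=⊥  +wl: 0,3
  step 7. node 6  ⊔preds=+  new=⊤  old=0  +wl: 5
  step 8. node 7  ⊔preds=⊥  new=−  stable
  step 9. node 0  ⊔preds=0  new=0  old=⊥  +wl: 
  step 10. node 3  ⊔preds=0  new=0  old=⊥  +wl: 2
  step 11. node 5  ⊔preds=⊤  new=⊤  old=0  +wl: 0,3
  step 12. node 2  ⊔preds=0  new=0  old=⊥  +wl: 6
  step 13. node 0  ⊔preds=⊤  new=⊤  old=0  +wl: 
  step 14. node 3  ⊔preds=⊤  new=⊤  old=0  +wl: 2
  step 15. node 6  ⊔preds=⊤  new=⊤  stable
  step 16. node 2  ⊔preds=⊤  new=⊤  old=0  +wl: 6
  step 17. node 6  ⊔preds=⊤  new=⊤  stable

Least fixpoint reached:
  node 0: ⊤
  node 1: +
  node 2: ⊤
  node 3: ⊤
  node 4: +
  node 5: ⊤
  node 6: ⊤
  node 7: −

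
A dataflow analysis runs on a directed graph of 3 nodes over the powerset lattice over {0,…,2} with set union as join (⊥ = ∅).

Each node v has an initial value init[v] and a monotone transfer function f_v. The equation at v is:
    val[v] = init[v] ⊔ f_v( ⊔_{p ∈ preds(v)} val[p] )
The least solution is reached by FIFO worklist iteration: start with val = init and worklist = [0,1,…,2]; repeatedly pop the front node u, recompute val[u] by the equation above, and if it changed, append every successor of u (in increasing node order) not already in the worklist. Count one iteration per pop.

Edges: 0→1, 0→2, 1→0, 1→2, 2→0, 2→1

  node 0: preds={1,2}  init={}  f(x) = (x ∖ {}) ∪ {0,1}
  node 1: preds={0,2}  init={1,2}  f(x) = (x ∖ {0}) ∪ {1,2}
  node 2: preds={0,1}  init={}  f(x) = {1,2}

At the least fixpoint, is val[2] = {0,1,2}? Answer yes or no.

Trace (5 dequeues):
  [1] u=0 | in {1,2} | out {0,1,2} | prev {} | push {}
  [2] u=1 | in {0,1,2} | out {1,2} | ==
  [3] u=2 | in {0,1,2} | out {1,2} | prev {} | push {0,1}
  [4] u=0 | in {1,2} | out {0,1,2} | ==
  [5] u=1 | in {0,1,2} | out {1,2} | ==

Converged values:
  [0] {0,1,2}
  [1] {1,2}
  [2] {1,2}

no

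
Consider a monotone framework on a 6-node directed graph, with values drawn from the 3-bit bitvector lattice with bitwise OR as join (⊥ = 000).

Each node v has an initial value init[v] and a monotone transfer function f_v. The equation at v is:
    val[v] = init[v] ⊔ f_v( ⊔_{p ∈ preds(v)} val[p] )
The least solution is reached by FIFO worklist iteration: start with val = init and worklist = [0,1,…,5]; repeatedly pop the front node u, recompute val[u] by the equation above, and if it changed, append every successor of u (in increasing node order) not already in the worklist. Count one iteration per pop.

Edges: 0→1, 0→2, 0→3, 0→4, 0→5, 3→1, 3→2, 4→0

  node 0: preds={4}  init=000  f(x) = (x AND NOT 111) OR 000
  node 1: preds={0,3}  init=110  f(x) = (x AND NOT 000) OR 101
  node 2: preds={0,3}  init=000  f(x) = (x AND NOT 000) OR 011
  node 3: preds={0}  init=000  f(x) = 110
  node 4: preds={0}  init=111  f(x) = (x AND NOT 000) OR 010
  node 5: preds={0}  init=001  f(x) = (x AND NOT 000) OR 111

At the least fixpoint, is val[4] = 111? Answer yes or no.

yes

Worklist (8 pops):
  #1 pop 0: in=111 → 000 (no change)
  #2 pop 1: in=000 → 111 (was 110); enqueue []
  #3 pop 2: in=000 → 011 (was 000); enqueue []
  #4 pop 3: in=000 → 110 (was 000); enqueue [1,2]
  #5 pop 4: in=000 → 111 (no change)
  #6 pop 5: in=000 → 111 (was 001); enqueue []
  #7 pop 1: in=110 → 111 (no change)
  #8 pop 2: in=110 → 111 (was 011); enqueue []

Fixpoint:
  val[0] = 000
  val[1] = 111
  val[2] = 111
  val[3] = 110
  val[4] = 111
  val[5] = 111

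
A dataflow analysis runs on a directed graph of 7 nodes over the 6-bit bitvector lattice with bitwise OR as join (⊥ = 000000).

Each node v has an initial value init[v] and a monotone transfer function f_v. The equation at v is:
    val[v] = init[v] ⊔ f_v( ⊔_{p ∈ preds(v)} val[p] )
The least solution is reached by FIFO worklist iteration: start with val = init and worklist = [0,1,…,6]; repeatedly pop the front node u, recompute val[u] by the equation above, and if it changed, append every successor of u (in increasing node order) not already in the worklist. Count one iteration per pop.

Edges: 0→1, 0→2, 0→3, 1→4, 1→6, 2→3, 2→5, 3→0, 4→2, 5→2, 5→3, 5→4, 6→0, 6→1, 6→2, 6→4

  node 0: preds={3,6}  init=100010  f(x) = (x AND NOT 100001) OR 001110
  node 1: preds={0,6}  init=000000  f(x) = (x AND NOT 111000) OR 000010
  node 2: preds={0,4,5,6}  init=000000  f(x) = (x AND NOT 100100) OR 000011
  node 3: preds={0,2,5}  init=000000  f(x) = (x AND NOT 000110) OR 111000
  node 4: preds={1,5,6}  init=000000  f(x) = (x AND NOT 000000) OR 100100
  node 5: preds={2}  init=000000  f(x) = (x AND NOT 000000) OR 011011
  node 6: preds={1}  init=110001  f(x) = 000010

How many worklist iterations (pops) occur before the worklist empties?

Trace (13 dequeues):
  [1] u=0 | in 110001 | out 111110 | prev 100010 | push {}
  [2] u=1 | in 111111 | out 000111 | prev 000000 | push {}
  [3] u=2 | in 111111 | out 011011 | prev 000000 | push {}
  [4] u=3 | in 111111 | out 111001 | prev 000000 | push {0}
  [5] u=4 | in 110111 | out 110111 | prev 000000 | push {2}
  [6] u=5 | in 011011 | out 011011 | prev 000000 | push {3,4}
  [7] u=6 | in 000111 | out 110011 | prev 110001 | push {1}
  [8] u=0 | in 111011 | out 111110 | ==
  [9] u=2 | in 111111 | out 011011 | ==
  [10] u=3 | in 111111 | out 111001 | ==
  [11] u=4 | in 111111 | out 111111 | prev 110111 | push {2}
  [12] u=1 | in 111111 | out 000111 | ==
  [13] u=2 | in 111111 | out 011011 | ==

Converged values:
  [0] 111110
  [1] 000111
  [2] 011011
  [3] 111001
  [4] 111111
  [5] 011011
  [6] 110011

13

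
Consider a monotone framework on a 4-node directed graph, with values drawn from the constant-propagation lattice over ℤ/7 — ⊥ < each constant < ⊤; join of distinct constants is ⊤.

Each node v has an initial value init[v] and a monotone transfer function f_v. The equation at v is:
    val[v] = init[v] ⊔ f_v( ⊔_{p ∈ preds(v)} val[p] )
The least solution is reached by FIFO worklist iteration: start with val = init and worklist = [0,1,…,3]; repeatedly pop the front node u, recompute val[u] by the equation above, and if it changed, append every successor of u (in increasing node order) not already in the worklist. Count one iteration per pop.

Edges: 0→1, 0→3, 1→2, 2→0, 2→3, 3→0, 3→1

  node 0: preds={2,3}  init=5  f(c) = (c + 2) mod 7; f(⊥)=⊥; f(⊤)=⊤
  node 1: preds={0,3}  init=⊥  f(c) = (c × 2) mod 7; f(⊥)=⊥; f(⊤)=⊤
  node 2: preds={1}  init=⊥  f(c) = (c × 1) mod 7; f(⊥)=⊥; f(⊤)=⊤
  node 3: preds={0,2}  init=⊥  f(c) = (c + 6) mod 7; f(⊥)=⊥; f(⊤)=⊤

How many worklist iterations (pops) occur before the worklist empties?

10

Trace (10 dequeues):
  [1] u=0 | in ⊥ | out 5 | ==
  [2] u=1 | in 5 | out 3 | prev ⊥ | push {}
  [3] u=2 | in 3 | out 3 | prev ⊥ | push {0}
  [4] u=3 | in ⊤ | out ⊤ | prev ⊥ | push {1}
  [5] u=0 | in ⊤ | out ⊤ | prev 5 | push {3}
  [6] u=1 | in ⊤ | out ⊤ | prev 3 | push {2}
  [7] u=3 | in ⊤ | out ⊤ | ==
  [8] u=2 | in ⊤ | out ⊤ | prev 3 | push {0,3}
  [9] u=0 | in ⊤ | out ⊤ | ==
  [10] u=3 | in ⊤ | out ⊤ | ==

Converged values:
  [0] ⊤
  [1] ⊤
  [2] ⊤
  [3] ⊤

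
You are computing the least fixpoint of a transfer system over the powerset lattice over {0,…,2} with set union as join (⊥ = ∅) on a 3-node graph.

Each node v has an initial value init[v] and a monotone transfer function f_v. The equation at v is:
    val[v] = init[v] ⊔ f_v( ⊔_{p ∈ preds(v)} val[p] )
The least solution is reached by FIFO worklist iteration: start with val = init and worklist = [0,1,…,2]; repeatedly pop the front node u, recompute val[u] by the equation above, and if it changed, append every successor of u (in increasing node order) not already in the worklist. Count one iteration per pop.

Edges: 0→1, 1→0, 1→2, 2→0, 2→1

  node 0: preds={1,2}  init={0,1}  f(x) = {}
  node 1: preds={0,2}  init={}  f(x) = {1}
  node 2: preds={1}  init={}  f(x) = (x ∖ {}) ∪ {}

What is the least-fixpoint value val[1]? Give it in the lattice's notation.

{1}

Worklist (5 pops):
  #1 pop 0: in={} → {0,1} (no change)
  #2 pop 1: in={0,1} → {1} (was {}); enqueue [0]
  #3 pop 2: in={1} → {1} (was {}); enqueue [1]
  #4 pop 0: in={1} → {0,1} (no change)
  #5 pop 1: in={0,1} → {1} (no change)

Fixpoint:
  val[0] = {0,1}
  val[1] = {1}
  val[2] = {1}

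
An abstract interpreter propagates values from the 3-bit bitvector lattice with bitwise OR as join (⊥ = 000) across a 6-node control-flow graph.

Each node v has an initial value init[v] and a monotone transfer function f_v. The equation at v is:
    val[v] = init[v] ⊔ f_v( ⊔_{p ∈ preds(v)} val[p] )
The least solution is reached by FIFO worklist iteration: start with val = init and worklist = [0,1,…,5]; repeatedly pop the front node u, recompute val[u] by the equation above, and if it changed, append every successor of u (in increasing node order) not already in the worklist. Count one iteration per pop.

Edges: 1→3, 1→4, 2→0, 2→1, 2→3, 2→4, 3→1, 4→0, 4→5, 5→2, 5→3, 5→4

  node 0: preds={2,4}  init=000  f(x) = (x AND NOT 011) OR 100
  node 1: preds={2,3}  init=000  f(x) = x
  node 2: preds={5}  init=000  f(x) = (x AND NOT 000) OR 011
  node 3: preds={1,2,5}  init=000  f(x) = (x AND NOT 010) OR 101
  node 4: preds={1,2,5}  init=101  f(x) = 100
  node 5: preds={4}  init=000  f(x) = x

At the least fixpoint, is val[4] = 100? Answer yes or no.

no

Worklist (13 pops):
  #1 pop 0: in=101 → 100 (was 000); enqueue []
  #2 pop 1: in=000 → 000 (no change)
  #3 pop 2: in=000 → 011 (was 000); enqueue [0,1]
  #4 pop 3: in=011 → 101 (was 000); enqueue []
  #5 pop 4: in=011 → 101 (no change)
  #6 pop 5: in=101 → 101 (was 000); enqueue [2,3,4]
  #7 pop 0: in=111 → 100 (no change)
  #8 pop 1: in=111 → 111 (was 000); enqueue []
  #9 pop 2: in=101 → 111 (was 011); enqueue [0,1]
  #10 pop 3: in=111 → 101 (no change)
  #11 pop 4: in=111 → 101 (no change)
  #12 pop 0: in=111 → 100 (no change)
  #13 pop 1: in=111 → 111 (no change)

Fixpoint:
  val[0] = 100
  val[1] = 111
  val[2] = 111
  val[3] = 101
  val[4] = 101
  val[5] = 101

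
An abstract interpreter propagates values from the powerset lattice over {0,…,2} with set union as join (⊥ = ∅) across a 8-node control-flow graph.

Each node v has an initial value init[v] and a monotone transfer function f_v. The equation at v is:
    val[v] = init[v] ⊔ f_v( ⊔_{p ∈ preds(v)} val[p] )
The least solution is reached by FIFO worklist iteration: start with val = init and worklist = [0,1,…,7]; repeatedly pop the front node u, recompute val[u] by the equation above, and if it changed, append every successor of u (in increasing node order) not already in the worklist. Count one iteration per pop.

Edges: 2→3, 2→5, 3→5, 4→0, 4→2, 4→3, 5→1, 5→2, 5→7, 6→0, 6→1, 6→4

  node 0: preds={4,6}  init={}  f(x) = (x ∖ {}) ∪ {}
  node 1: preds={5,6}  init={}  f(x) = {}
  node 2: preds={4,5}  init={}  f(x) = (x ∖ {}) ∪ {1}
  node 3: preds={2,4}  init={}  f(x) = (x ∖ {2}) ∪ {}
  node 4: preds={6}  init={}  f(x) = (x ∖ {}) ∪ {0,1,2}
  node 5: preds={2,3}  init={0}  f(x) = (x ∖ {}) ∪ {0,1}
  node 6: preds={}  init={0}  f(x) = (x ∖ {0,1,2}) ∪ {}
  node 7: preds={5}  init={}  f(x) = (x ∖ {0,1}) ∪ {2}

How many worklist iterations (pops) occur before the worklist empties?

16

Trace (16 dequeues):
  [1] u=0 | in {0} | out {0} | prev {} | push {}
  [2] u=1 | in {0} | out {} | ==
  [3] u=2 | in {0} | out {0,1} | prev {} | push {}
  [4] u=3 | in {0,1} | out {0,1} | prev {} | push {}
  [5] u=4 | in {0} | out {0,1,2} | prev {} | push {0,2,3}
  [6] u=5 | in {0,1} | out {0,1} | prev {0} | push {1}
  [7] u=6 | in {} | out {0} | ==
  [8] u=7 | in {0,1} | out {2} | prev {} | push {}
  [9] u=0 | in {0,1,2} | out {0,1,2} | prev {0} | push {}
  [10] u=2 | in {0,1,2} | out {0,1,2} | prev {0,1} | push {5}
  [11] u=3 | in {0,1,2} | out {0,1} | ==
  [12] u=1 | in {0,1} | out {} | ==
  [13] u=5 | in {0,1,2} | out {0,1,2} | prev {0,1} | push {1,2,7}
  [14] u=1 | in {0,1,2} | out {} | ==
  [15] u=2 | in {0,1,2} | out {0,1,2} | ==
  [16] u=7 | in {0,1,2} | out {2} | ==

Converged values:
  [0] {0,1,2}
  [1] {}
  [2] {0,1,2}
  [3] {0,1}
  [4] {0,1,2}
  [5] {0,1,2}
  [6] {0}
  [7] {2}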